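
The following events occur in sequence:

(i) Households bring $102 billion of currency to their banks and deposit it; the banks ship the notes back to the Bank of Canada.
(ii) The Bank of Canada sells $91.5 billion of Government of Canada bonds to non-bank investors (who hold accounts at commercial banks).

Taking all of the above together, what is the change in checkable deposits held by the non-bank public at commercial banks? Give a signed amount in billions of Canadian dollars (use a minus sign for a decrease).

+$10.5 billion

Currency deposit $102 billion: non-bank counterparties' bank balances rise → +$102B.
Asset sale (to non-banks) $91.5 billion: non-bank counterparties' bank balances fall → −$91.5B.
Net: 102 − 91.5 = +$10.5 billion.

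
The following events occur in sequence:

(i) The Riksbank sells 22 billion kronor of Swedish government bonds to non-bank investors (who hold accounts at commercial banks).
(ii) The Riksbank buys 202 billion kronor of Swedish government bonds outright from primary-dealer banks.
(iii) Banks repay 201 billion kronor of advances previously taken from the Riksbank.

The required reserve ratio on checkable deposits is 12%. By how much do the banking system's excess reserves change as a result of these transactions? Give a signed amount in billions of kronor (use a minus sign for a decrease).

-18.36 billion

Asset sale (to non-banks) 22 billion kronor: reserves −22B, deposits −22B.
OMO purchase (from banks) 202 billion kronor: reserves +202B, deposits 0.
Discount-window repayment 201 billion kronor: reserves −201B, deposits 0.
Totals: Δreserves = −21B, Δdeposits = −22B.
Δrequired reserves = 12% × −22B = −2.64B.
Δexcess reserves = Δreserves − Δrequired = −21B − (−2.64B) = -18.36 billion.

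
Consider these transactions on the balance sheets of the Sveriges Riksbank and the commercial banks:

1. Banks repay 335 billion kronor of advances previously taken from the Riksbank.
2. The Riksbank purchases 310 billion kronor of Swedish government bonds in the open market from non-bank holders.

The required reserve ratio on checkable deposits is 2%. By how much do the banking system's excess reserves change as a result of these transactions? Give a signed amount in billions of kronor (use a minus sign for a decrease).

-31.2 billion

Discount-window repayment 335 billion kronor: reserves −335B, deposits 0.
Asset purchase (from non-banks) 310 billion kronor: reserves +310B, deposits +310B.
Totals: Δreserves = −25B, Δdeposits = +310B.
Δrequired reserves = 2% × +310B = +6.2B.
Δexcess reserves = Δreserves − Δrequired = −25B − (+6.2B) = -31.2 billion.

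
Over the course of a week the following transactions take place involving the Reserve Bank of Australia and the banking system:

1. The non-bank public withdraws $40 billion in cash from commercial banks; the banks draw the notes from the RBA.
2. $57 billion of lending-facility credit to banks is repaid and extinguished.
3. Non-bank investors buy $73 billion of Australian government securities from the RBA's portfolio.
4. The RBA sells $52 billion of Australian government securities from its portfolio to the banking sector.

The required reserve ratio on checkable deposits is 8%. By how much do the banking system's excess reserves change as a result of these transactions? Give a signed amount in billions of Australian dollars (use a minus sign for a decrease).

-$212.96 billion

Currency withdrawal $40 billion: reserves −$40B, deposits −$40B.
Discount-window repayment $57 billion: reserves −$57B, deposits 0.
Asset sale (to non-banks) $73 billion: reserves −$73B, deposits −$73B.
OMO sale (to banks) $52 billion: reserves −$52B, deposits 0.
Totals: Δreserves = −$222B, Δdeposits = −$113B.
Δrequired reserves = 8% × −$113B = −$9.04B.
Δexcess reserves = Δreserves − Δrequired = −$222B − (−$9.04B) = -$212.96 billion.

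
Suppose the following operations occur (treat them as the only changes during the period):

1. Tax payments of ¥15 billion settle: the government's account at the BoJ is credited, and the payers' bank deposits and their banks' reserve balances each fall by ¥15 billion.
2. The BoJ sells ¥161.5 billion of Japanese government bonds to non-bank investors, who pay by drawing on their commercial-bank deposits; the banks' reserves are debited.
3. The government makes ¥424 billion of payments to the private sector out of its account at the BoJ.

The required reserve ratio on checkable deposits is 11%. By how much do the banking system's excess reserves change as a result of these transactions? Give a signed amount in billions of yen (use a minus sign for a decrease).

+¥220.275 billion

Government account inflow ¥15 billion: reserves −¥15B, deposits −¥15B.
Asset sale (to non-banks) ¥161.5 billion: reserves −¥161.5B, deposits −¥161.5B.
Government spending ¥424 billion: reserves +¥424B, deposits +¥424B.
Totals: Δreserves = +¥247.5B, Δdeposits = +¥247.5B.
Δrequired reserves = 11% × +¥247.5B = +¥27.225B.
Δexcess reserves = Δreserves − Δrequired = +¥247.5B − (+¥27.225B) = +¥220.275 billion.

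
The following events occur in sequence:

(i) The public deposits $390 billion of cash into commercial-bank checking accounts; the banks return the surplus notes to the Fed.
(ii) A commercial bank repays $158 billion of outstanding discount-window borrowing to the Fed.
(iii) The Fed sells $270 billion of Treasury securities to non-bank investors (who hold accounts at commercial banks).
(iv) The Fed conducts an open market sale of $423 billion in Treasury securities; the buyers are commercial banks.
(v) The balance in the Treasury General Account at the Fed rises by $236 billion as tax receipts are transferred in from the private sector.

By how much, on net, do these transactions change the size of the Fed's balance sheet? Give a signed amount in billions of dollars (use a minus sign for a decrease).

-$851 billion

Currency deposit $390 billion: only the composition of liabilities changes → 0.
Discount-window repayment $158 billion: a Fed asset is shed → −$158B.
Asset sale (to non-banks) $270 billion: a Fed asset is shed → −$270B.
OMO sale (to banks) $423 billion: a Fed asset is shed → −$423B.
Government account inflow $236 billion: only the composition of liabilities changes → 0.
Net: 0 − 158 − 270 − 423 + 0 = -$851 billion.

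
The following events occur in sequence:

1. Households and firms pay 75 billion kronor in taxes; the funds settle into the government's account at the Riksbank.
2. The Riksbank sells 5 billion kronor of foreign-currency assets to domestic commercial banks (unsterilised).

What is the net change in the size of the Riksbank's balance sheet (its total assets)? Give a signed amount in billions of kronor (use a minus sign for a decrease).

Riksbank balance sheet:
  Assets:      Foreign assets −5B
  Liabilities: Bank reserves −80B, Government deposits +75B
Commercial banking system:
  Assets:      Reserves at CB −80B, Foreign assets +5B
  Liabilities: Checkable deposits −75B
Change in total Riksbank assets = -5 billion.

-5 billion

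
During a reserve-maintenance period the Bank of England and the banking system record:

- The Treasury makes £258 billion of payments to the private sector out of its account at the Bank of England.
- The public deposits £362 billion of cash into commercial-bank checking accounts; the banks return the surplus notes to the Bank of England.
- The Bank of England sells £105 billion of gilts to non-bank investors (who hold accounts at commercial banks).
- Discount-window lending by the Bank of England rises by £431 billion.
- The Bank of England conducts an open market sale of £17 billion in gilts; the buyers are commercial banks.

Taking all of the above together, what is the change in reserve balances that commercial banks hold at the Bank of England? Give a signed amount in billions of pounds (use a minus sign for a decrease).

Bank of England balance sheet:
  Assets:      Securities −£122B, Loans to banks +£431B
  Liabilities: Bank reserves +£929B, Currency in circulation −£362B, Government deposits −£258B
So the change in reserve balances that commercial banks hold at the Bank of England is +£929 billion.

+£929 billion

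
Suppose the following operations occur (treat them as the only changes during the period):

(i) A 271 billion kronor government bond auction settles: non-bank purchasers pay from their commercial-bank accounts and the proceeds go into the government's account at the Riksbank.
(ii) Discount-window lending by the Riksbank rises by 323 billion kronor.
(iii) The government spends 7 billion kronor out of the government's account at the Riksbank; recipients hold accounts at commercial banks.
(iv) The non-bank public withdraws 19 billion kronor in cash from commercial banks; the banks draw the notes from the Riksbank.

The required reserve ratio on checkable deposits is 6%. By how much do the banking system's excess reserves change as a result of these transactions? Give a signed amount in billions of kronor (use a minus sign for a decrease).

+56.98 billion

Government account inflow 271 billion kronor: reserves −271B, deposits −271B.
Discount-window loan 323 billion kronor: reserves +323B, deposits 0.
Government spending 7 billion kronor: reserves +7B, deposits +7B.
Currency withdrawal 19 billion kronor: reserves −19B, deposits −19B.
Totals: Δreserves = +40B, Δdeposits = −283B.
Δrequired reserves = 6% × −283B = −16.98B.
Δexcess reserves = Δreserves − Δrequired = +40B − (−16.98B) = +56.98 billion.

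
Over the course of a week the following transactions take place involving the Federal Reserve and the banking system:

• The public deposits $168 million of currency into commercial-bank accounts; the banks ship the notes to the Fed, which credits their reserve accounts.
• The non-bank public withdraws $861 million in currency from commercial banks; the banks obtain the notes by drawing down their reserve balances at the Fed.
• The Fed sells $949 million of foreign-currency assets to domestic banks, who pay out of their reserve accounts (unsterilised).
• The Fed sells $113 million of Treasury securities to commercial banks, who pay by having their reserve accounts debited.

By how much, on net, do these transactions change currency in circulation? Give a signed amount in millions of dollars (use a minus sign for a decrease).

Fed balance sheet:
  Assets:      Securities −$113M, Foreign assets −$949M
  Liabilities: Bank reserves −$1755M, Currency in circulation +$693M
Commercial banking system:
  Assets:      Reserves at CB −$1755M, Securities +$113M, Foreign assets +$949M
  Liabilities: Checkable deposits −$693M
So the change in currency in circulation is +$693 million.

+$693 million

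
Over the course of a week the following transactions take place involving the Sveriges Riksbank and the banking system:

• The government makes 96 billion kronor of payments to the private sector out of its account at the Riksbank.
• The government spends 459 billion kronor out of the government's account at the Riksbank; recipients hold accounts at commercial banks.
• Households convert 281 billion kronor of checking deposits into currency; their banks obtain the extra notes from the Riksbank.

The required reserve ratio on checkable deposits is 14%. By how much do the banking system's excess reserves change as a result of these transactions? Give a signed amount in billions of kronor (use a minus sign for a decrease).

Government spending 96 billion kronor: reserves +96B, deposits +96B.
Government spending 459 billion kronor: reserves +459B, deposits +459B.
Currency withdrawal 281 billion kronor: reserves −281B, deposits −281B.
Totals: Δreserves = +274B, Δdeposits = +274B.
Δrequired reserves = 14% × +274B = +38.36B.
Δexcess reserves = Δreserves − Δrequired = +274B − (+38.36B) = +235.64 billion.

+235.64 billion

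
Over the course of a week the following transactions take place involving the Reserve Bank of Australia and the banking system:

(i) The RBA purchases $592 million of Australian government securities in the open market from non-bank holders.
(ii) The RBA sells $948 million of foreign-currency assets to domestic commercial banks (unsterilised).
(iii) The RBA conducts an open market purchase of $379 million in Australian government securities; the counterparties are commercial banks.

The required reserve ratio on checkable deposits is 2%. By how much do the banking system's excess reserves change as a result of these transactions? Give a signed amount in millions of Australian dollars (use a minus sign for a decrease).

+$11.16 million

Asset purchase (from non-banks) $592 million: reserves +$592M, deposits +$592M.
FX sale $948 million: reserves −$948M, deposits 0.
OMO purchase (from banks) $379 million: reserves +$379M, deposits 0.
Totals: Δreserves = +$23M, Δdeposits = +$592M.
Δrequired reserves = 2% × +$592M = +$11.84M.
Δexcess reserves = Δreserves − Δrequired = +$23M − (+$11.84M) = +$11.16 million.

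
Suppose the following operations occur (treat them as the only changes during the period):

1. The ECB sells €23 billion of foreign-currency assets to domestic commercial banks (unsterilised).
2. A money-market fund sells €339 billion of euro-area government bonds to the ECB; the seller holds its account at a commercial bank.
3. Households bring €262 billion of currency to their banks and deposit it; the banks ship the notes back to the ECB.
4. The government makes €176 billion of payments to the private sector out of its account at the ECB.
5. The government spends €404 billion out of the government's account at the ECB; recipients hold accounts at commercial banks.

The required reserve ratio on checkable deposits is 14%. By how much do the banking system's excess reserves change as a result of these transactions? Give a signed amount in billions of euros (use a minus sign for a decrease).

+€992.66 billion

FX sale €23 billion: reserves −€23B, deposits 0.
Asset purchase (from non-banks) €339 billion: reserves +€339B, deposits +€339B.
Currency deposit €262 billion: reserves +€262B, deposits +€262B.
Government spending €176 billion: reserves +€176B, deposits +€176B.
Government spending €404 billion: reserves +€404B, deposits +€404B.
Totals: Δreserves = +€1158B, Δdeposits = +€1181B.
Δrequired reserves = 14% × +€1181B = +€165.34B.
Δexcess reserves = Δreserves − Δrequired = +€1158B − (+€165.34B) = +€992.66 billion.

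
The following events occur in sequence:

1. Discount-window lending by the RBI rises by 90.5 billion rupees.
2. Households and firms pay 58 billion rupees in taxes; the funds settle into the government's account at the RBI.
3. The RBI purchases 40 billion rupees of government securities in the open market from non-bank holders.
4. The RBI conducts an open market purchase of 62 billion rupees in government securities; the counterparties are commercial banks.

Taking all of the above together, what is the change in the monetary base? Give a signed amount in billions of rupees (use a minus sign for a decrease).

Discount-window loan 90.5 billion rupees: RBI balance sheet expands → +90.5B.
Government account inflow 58 billion rupees: reserves shift to a non-base liability → −58B.
Asset purchase (from non-banks) 40 billion rupees: RBI balance sheet expands → +40B.
OMO purchase (from banks) 62 billion rupees: RBI balance sheet expands → +62B.
Net: 90.5 − 58 + 40 + 62 = +134.5 billion.

+134.5 billion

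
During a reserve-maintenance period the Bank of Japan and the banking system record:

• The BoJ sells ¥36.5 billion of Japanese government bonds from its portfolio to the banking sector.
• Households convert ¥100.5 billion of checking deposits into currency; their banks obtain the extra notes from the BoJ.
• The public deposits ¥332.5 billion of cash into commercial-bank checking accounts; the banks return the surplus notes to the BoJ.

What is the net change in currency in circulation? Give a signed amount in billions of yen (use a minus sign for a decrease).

OMO sale (to banks) ¥36.5 billion: no currency enters or leaves circulation → 0.
Currency withdrawal ¥100.5 billion: notes leave the central bank → +¥100.5B.
Currency deposit ¥332.5 billion: notes return to the central bank → −¥332.5B.
Net: 0 + 100.5 − 332.5 = -¥232 billion.

-¥232 billion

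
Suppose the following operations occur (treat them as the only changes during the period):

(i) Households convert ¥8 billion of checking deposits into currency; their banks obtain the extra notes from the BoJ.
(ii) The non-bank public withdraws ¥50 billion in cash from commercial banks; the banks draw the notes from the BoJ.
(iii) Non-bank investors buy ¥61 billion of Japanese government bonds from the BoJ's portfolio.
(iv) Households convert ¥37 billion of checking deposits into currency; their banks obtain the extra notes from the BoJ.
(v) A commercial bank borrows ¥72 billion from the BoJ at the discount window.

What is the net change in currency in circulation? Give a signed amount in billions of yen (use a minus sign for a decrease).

+¥95 billion

Currency withdrawal ¥8 billion: notes leave the central bank → +¥8B.
Currency withdrawal ¥50 billion: notes leave the central bank → +¥50B.
Asset sale (to non-banks) ¥61 billion: no currency enters or leaves circulation → 0.
Currency withdrawal ¥37 billion: notes leave the central bank → +¥37B.
Discount-window loan ¥72 billion: no currency enters or leaves circulation → 0.
Net: 8 + 50 + 0 + 37 + 0 = +¥95 billion.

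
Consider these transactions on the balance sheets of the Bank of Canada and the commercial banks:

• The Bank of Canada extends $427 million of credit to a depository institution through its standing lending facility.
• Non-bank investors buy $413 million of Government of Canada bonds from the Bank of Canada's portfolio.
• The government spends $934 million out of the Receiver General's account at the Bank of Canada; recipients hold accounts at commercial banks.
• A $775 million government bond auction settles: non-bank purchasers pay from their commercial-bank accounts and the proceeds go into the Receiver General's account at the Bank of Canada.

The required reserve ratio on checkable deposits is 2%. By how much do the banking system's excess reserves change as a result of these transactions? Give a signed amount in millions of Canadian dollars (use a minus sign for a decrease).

Discount-window loan $427 million: reserves +$427M, deposits 0.
Asset sale (to non-banks) $413 million: reserves −$413M, deposits −$413M.
Government spending $934 million: reserves +$934M, deposits +$934M.
Government account inflow $775 million: reserves −$775M, deposits −$775M.
Totals: Δreserves = +$173M, Δdeposits = −$254M.
Δrequired reserves = 2% × −$254M = −$5.08M.
Δexcess reserves = Δreserves − Δrequired = +$173M − (−$5.08M) = +$178.08 million.

+$178.08 million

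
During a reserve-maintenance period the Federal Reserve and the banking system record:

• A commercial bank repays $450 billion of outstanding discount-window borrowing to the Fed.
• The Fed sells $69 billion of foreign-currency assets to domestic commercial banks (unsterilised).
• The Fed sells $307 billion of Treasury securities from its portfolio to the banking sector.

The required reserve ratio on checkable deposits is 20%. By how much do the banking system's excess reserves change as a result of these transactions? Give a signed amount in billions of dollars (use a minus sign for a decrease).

-$826 billion

Discount-window repayment $450 billion: reserves −$450B, deposits 0.
FX sale $69 billion: reserves −$69B, deposits 0.
OMO sale (to banks) $307 billion: reserves −$307B, deposits 0.
Totals: Δreserves = −$826B, Δdeposits = 0.
Δrequired reserves = 20% × 0 = 0.
Δexcess reserves = Δreserves − Δrequired = −$826B − (0) = -$826 billion.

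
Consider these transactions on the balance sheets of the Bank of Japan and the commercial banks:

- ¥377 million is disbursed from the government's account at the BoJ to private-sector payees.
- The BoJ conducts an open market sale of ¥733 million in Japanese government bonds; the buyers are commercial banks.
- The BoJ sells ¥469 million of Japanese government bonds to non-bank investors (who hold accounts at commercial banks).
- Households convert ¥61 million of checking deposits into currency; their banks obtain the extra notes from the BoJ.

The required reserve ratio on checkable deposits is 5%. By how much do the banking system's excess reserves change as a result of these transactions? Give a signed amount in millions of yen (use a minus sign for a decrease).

Government spending ¥377 million: reserves +¥377M, deposits +¥377M.
OMO sale (to banks) ¥733 million: reserves −¥733M, deposits 0.
Asset sale (to non-banks) ¥469 million: reserves −¥469M, deposits −¥469M.
Currency withdrawal ¥61 million: reserves −¥61M, deposits −¥61M.
Totals: Δreserves = −¥886M, Δdeposits = −¥153M.
Δrequired reserves = 5% × −¥153M = −¥7.65M.
Δexcess reserves = Δreserves − Δrequired = −¥886M − (−¥7.65M) = -¥878.35 million.

-¥878.35 million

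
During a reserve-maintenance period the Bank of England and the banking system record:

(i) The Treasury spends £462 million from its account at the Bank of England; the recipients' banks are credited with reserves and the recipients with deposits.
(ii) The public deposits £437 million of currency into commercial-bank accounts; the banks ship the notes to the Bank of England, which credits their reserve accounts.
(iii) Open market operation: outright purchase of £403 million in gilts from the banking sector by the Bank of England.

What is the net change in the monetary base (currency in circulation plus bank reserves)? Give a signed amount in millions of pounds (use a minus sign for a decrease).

+£865 million

Bank of England balance sheet:
  Assets:      Securities +£403M
  Liabilities: Bank reserves +£1302M, Currency in circulation −£437M, Government deposits −£462M
Commercial banking system:
  Assets:      Reserves at CB +£1302M, Securities −£403M
  Liabilities: Checkable deposits +£899M
Monetary base = currency + reserves: −£437M + (+£1302M) = +£865 million.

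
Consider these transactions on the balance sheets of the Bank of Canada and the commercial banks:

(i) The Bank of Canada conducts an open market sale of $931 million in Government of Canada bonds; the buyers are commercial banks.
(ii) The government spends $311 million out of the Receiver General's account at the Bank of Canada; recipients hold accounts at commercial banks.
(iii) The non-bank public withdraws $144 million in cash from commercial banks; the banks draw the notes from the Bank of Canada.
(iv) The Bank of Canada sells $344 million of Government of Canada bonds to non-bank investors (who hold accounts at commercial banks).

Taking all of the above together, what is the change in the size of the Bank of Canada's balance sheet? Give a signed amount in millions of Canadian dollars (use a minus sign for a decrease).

-$1275 million

Bank of Canada balance sheet:
  Assets:      Securities −$1275M
  Liabilities: Bank reserves −$1108M, Currency in circulation +$144M, Government deposits −$311M
Change in total Bank of Canada assets = -$1275 million.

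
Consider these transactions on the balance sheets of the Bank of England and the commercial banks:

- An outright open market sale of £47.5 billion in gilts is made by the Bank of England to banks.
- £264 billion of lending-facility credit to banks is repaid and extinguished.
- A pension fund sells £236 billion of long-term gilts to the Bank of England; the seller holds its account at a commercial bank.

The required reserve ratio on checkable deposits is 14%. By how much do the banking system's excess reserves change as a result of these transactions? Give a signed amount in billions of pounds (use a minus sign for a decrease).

OMO sale (to banks) £47.5 billion: reserves −£47.5B, deposits 0.
Discount-window repayment £264 billion: reserves −£264B, deposits 0.
Asset purchase (from non-banks) £236 billion: reserves +£236B, deposits +£236B.
Totals: Δreserves = −£75.5B, Δdeposits = +£236B.
Δrequired reserves = 14% × +£236B = +£33.04B.
Δexcess reserves = Δreserves − Δrequired = −£75.5B − (+£33.04B) = -£108.54 billion.

-£108.54 billion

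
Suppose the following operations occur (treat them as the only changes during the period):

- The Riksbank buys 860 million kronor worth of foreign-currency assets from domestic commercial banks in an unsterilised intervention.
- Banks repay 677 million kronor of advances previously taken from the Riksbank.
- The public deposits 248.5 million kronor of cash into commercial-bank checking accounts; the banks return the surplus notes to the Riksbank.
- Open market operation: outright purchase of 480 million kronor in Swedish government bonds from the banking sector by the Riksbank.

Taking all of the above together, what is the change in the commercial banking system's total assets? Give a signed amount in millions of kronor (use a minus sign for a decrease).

-428.5 million

FX purchase 860 million kronor: just an asset swap on bank balance sheets → 0.
Discount-window repayment 677 million kronor: bank balance sheets shrink → −677M.
Currency deposit 248.5 million kronor: bank balance sheets expand → +248.5M.
OMO purchase (from banks) 480 million kronor: just an asset swap on bank balance sheets → 0.
Net: 0 − 677 + 248.5 + 0 = -428.5 million.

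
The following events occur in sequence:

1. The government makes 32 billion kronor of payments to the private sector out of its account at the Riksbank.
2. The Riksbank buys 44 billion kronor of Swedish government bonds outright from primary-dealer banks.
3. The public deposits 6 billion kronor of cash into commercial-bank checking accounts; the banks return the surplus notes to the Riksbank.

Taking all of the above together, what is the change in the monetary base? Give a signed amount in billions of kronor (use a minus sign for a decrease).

+76 billion

Government spending 32 billion kronor: a non-base liability converts back to reserves → +32B.
OMO purchase (from banks) 44 billion kronor: Riksbank balance sheet expands → +44B.
Currency deposit 6 billion kronor: just a shift between currency and reserves — both are base money → 0.
Net: 32 + 44 + 0 = +76 billion.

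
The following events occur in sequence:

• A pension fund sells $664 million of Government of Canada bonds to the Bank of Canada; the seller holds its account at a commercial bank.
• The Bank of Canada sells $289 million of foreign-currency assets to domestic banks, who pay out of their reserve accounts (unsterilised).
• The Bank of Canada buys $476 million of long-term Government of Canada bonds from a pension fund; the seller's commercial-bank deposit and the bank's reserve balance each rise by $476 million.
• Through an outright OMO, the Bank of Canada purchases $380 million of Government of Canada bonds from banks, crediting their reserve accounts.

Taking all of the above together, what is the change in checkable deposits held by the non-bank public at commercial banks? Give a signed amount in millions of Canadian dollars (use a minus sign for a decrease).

Bank of Canada balance sheet:
  Assets:      Securities +$1520M, Foreign assets −$289M
  Liabilities: Bank reserves +$1231M
Commercial banking system:
  Assets:      Reserves at CB +$1231M, Securities −$380M, Foreign assets +$289M
  Liabilities: Checkable deposits +$1140M
So the change in checkable deposits held by the non-bank public at commercial banks is +$1140 million.

+$1140 million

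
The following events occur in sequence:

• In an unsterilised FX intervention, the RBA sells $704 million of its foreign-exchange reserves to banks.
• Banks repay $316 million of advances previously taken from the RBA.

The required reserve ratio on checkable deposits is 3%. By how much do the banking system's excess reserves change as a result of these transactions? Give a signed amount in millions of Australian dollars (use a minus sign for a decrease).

FX sale $704 million: reserves −$704M, deposits 0.
Discount-window repayment $316 million: reserves −$316M, deposits 0.
Totals: Δreserves = −$1020M, Δdeposits = 0.
Δrequired reserves = 3% × 0 = 0.
Δexcess reserves = Δreserves − Δrequired = −$1020M − (0) = -$1020 million.

-$1020 million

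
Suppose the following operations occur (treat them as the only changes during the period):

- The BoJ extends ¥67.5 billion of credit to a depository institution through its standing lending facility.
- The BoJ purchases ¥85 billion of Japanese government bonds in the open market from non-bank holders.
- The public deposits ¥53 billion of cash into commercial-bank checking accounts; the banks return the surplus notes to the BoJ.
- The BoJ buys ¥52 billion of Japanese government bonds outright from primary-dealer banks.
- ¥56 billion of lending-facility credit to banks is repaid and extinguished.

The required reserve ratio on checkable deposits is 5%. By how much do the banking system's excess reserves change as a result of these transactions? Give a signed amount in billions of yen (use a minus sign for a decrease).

+¥194.6 billion

Discount-window loan ¥67.5 billion: reserves +¥67.5B, deposits 0.
Asset purchase (from non-banks) ¥85 billion: reserves +¥85B, deposits +¥85B.
Currency deposit ¥53 billion: reserves +¥53B, deposits +¥53B.
OMO purchase (from banks) ¥52 billion: reserves +¥52B, deposits 0.
Discount-window repayment ¥56 billion: reserves −¥56B, deposits 0.
Totals: Δreserves = +¥201.5B, Δdeposits = +¥138B.
Δrequired reserves = 5% × +¥138B = +¥6.9B.
Δexcess reserves = Δreserves − Δrequired = +¥201.5B − (+¥6.9B) = +¥194.6 billion.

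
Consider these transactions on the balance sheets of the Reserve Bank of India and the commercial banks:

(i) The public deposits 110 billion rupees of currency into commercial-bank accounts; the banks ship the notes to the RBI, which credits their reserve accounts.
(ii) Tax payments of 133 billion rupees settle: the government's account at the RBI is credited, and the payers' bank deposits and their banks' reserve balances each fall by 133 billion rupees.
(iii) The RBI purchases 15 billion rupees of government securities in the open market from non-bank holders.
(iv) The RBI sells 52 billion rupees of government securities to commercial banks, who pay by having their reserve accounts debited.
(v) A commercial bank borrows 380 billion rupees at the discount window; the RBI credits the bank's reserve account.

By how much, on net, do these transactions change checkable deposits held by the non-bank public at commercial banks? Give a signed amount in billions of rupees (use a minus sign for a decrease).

RBI balance sheet:
  Assets:      Securities −37B, Loans to banks +380B
  Liabilities: Bank reserves +320B, Currency in circulation −110B, Government deposits +133B
Commercial banking system:
  Assets:      Reserves at CB +320B, Securities +52B
  Liabilities: Checkable deposits −8B, Borrowings from CB +380B
So the change in checkable deposits held by the non-bank public at commercial banks is -8 billion.

-8 billion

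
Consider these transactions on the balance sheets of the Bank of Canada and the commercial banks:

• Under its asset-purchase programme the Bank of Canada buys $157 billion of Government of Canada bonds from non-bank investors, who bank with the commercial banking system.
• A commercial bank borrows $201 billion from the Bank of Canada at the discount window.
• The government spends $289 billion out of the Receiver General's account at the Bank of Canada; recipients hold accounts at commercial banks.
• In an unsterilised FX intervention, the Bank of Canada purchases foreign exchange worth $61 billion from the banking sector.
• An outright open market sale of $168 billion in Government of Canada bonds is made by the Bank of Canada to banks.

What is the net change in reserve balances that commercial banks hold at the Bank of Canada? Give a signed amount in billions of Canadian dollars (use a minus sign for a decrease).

+$540 billion

Asset purchase (from non-banks) $157 billion: the Bank of Canada pays by crediting reserve accounts → +$157B.
Discount-window loan $201 billion: the loan is credited to the bank's reserve account → +$201B.
Government spending $289 billion: government payments flow into bank reserve accounts → +$289B.
FX purchase $61 billion: the Bank of Canada pays by crediting reserve accounts → +$61B.
OMO sale (to banks) $168 billion: the buying banks pay out of their reserve balances → −$168B.
Net: 157 + 201 + 289 + 61 − 168 = +$540 billion.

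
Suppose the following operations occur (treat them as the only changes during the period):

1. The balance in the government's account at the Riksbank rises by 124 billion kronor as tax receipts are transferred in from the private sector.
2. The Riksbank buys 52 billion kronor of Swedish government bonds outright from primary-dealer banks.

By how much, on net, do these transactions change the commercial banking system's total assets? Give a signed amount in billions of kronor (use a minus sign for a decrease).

Government account inflow 124 billion kronor: bank balance sheets shrink → −124B.
OMO purchase (from banks) 52 billion kronor: just an asset swap on bank balance sheets → 0.
Net: −124 + 0 = -124 billion.

-124 billion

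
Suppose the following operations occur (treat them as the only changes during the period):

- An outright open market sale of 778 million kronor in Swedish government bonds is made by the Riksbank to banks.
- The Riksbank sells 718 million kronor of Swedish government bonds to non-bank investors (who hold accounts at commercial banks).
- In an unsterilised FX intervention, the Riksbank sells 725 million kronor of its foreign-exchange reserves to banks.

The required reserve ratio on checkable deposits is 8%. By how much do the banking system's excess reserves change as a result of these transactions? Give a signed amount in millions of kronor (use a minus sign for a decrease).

-2163.56 million

OMO sale (to banks) 778 million kronor: reserves −778M, deposits 0.
Asset sale (to non-banks) 718 million kronor: reserves −718M, deposits −718M.
FX sale 725 million kronor: reserves −725M, deposits 0.
Totals: Δreserves = −2221M, Δdeposits = −718M.
Δrequired reserves = 8% × −718M = −57.44M.
Δexcess reserves = Δreserves − Δrequired = −2221M − (−57.44M) = -2163.56 million.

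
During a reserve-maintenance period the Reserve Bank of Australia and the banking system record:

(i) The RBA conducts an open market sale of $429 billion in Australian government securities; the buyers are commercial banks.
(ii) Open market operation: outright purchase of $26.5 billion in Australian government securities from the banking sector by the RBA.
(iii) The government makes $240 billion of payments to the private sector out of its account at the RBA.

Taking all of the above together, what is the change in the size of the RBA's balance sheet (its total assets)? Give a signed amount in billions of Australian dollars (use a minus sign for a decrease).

OMO sale (to banks) $429 billion: an RBA asset is shed → −$429B.
OMO purchase (from banks) $26.5 billion: an RBA asset is acquired → +$26.5B.
Government spending $240 billion: only the composition of liabilities changes → 0.
Net: −429 + 26.5 + 0 = -$402.5 billion.

-$402.5 billion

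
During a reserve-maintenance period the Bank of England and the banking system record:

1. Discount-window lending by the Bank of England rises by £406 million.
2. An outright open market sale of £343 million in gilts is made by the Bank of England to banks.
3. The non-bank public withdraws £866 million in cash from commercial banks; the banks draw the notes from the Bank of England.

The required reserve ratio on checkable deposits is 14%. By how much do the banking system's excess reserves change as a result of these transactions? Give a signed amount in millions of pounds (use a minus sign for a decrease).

-£681.76 million

Discount-window loan £406 million: reserves +£406M, deposits 0.
OMO sale (to banks) £343 million: reserves −£343M, deposits 0.
Currency withdrawal £866 million: reserves −£866M, deposits −£866M.
Totals: Δreserves = −£803M, Δdeposits = −£866M.
Δrequired reserves = 14% × −£866M = −£121.24M.
Δexcess reserves = Δreserves − Δrequired = −£803M − (−£121.24M) = -£681.76 million.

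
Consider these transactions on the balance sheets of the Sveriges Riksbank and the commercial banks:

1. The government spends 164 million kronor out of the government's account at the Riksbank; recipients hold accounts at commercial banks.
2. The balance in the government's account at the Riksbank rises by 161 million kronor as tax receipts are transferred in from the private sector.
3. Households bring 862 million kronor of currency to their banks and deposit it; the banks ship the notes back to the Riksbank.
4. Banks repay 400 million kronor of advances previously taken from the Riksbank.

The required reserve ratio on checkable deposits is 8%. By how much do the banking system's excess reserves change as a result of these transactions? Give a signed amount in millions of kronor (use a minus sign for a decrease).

Government spending 164 million kronor: reserves +164M, deposits +164M.
Government account inflow 161 million kronor: reserves −161M, deposits −161M.
Currency deposit 862 million kronor: reserves +862M, deposits +862M.
Discount-window repayment 400 million kronor: reserves −400M, deposits 0.
Totals: Δreserves = +465M, Δdeposits = +865M.
Δrequired reserves = 8% × +865M = +69.2M.
Δexcess reserves = Δreserves − Δrequired = +465M − (+69.2M) = +395.8 million.

+395.8 million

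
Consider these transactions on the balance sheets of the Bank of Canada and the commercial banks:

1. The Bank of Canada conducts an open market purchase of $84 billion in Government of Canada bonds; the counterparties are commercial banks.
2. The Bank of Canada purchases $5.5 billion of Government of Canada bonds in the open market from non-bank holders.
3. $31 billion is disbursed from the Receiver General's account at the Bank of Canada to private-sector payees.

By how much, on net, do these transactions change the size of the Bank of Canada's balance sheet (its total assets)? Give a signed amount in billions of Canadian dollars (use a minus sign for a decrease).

Bank of Canada balance sheet:
  Assets:      Securities +$89.5B
  Liabilities: Bank reserves +$120.5B, Government deposits −$31B
Change in total Bank of Canada assets = +$89.5 billion.

+$89.5 billion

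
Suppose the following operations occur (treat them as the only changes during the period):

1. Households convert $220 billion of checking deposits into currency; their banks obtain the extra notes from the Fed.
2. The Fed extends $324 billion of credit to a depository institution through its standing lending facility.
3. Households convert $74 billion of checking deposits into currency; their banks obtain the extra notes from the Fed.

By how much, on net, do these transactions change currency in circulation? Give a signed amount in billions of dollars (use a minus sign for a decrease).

+$294 billion

Currency withdrawal $220 billion: notes leave the central bank → +$220B.
Discount-window loan $324 billion: no currency enters or leaves circulation → 0.
Currency withdrawal $74 billion: notes leave the central bank → +$74B.
Net: 220 + 0 + 74 = +$294 billion.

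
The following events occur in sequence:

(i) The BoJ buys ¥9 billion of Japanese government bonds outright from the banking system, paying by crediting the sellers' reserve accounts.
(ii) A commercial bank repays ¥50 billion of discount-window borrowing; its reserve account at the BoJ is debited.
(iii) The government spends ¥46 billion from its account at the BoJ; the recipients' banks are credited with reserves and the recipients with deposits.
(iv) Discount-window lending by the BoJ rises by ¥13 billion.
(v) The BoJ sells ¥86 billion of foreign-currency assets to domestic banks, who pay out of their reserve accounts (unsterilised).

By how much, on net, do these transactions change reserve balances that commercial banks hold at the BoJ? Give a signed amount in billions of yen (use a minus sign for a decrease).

OMO purchase (from banks) ¥9 billion: the BoJ pays by crediting reserve accounts → +¥9B.
Discount-window repayment ¥50 billion: repayment is debited from reserves → −¥50B.
Government spending ¥46 billion: government payments flow into bank reserve accounts → +¥46B.
Discount-window loan ¥13 billion: the loan is credited to the bank's reserve account → +¥13B.
FX sale ¥86 billion: the buying banks pay out of their reserve balances → −¥86B.
Net: 9 − 50 + 46 + 13 − 86 = -¥68 billion.

-¥68 billion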